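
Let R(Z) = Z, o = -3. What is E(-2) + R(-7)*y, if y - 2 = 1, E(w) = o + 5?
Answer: -19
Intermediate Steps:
E(w) = 2 (E(w) = -3 + 5 = 2)
y = 3 (y = 2 + 1 = 3)
E(-2) + R(-7)*y = 2 - 7*3 = 2 - 21 = -19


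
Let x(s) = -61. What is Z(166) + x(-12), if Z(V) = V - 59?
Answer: 46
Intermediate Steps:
Z(V) = -59 + V
Z(166) + x(-12) = (-59 + 166) - 61 = 107 - 61 = 46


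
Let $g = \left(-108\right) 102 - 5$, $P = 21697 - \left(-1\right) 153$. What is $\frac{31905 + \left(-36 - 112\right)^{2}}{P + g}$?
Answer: $\frac{7687}{1547} \approx 4.969$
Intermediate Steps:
$P = 21850$ ($P = 21697 - -153 = 21697 + 153 = 21850$)
$g = -11021$ ($g = -11016 - 5 = -11021$)
$\frac{31905 + \left(-36 - 112\right)^{2}}{P + g} = \frac{31905 + \left(-36 - 112\right)^{2}}{21850 - 11021} = \frac{31905 + \left(-148\right)^{2}}{10829} = \left(31905 + 21904\right) \frac{1}{10829} = 53809 \cdot \frac{1}{10829} = \frac{7687}{1547}$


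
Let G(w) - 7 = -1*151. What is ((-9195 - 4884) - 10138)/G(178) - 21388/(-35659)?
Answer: 866633875/5134896 ≈ 168.77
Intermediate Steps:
G(w) = -144 (G(w) = 7 - 1*151 = 7 - 151 = -144)
((-9195 - 4884) - 10138)/G(178) - 21388/(-35659) = ((-9195 - 4884) - 10138)/(-144) - 21388/(-35659) = (-14079 - 10138)*(-1/144) - 21388*(-1/35659) = -24217*(-1/144) + 21388/35659 = 24217/144 + 21388/35659 = 866633875/5134896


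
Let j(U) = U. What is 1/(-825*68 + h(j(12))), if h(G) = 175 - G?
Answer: -1/55937 ≈ -1.7877e-5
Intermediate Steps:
1/(-825*68 + h(j(12))) = 1/(-825*68 + (175 - 1*12)) = 1/(-56100 + (175 - 12)) = 1/(-56100 + 163) = 1/(-55937) = -1/55937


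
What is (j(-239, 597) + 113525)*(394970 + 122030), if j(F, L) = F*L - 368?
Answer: -15264942000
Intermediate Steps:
j(F, L) = -368 + F*L
(j(-239, 597) + 113525)*(394970 + 122030) = ((-368 - 239*597) + 113525)*(394970 + 122030) = ((-368 - 142683) + 113525)*517000 = (-143051 + 113525)*517000 = -29526*517000 = -15264942000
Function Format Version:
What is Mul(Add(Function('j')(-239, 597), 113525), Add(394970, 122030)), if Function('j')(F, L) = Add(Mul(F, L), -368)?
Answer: -15264942000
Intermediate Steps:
Function('j')(F, L) = Add(-368, Mul(F, L))
Mul(Add(Function('j')(-239, 597), 113525), Add(394970, 122030)) = Mul(Add(Add(-368, Mul(-239, 597)), 113525), Add(394970, 122030)) = Mul(Add(Add(-368, -142683), 113525), 517000) = Mul(Add(-143051, 113525), 517000) = Mul(-29526, 517000) = -15264942000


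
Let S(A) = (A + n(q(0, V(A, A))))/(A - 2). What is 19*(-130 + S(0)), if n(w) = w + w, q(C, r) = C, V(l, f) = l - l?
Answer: -2470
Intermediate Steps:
V(l, f) = 0
n(w) = 2*w
S(A) = A/(-2 + A) (S(A) = (A + 2*0)/(A - 2) = (A + 0)/(-2 + A) = A/(-2 + A))
19*(-130 + S(0)) = 19*(-130 + 0/(-2 + 0)) = 19*(-130 + 0/(-2)) = 19*(-130 + 0*(-½)) = 19*(-130 + 0) = 19*(-130) = -2470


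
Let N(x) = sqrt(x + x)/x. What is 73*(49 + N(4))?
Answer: 3577 + 73*sqrt(2)/2 ≈ 3628.6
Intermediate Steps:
N(x) = sqrt(2)/sqrt(x) (N(x) = sqrt(2*x)/x = (sqrt(2)*sqrt(x))/x = sqrt(2)/sqrt(x))
73*(49 + N(4)) = 73*(49 + sqrt(2)/sqrt(4)) = 73*(49 + sqrt(2)*(1/2)) = 73*(49 + sqrt(2)/2) = 3577 + 73*sqrt(2)/2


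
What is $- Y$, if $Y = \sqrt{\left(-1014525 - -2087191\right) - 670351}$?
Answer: $- \sqrt{402315} \approx -634.28$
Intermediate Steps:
$Y = \sqrt{402315}$ ($Y = \sqrt{\left(-1014525 + 2087191\right) - 670351} = \sqrt{1072666 - 670351} = \sqrt{402315} \approx 634.28$)
$- Y = - \sqrt{402315}$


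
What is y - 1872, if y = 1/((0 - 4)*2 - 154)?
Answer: -303265/162 ≈ -1872.0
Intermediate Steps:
y = -1/162 (y = 1/(-4*2 - 154) = 1/(-8 - 154) = 1/(-162) = -1/162 ≈ -0.0061728)
y - 1872 = -1/162 - 1872 = -303265/162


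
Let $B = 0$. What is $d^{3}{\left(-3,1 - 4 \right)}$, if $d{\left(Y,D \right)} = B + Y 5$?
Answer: $-3375$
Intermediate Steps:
$d{\left(Y,D \right)} = 5 Y$ ($d{\left(Y,D \right)} = 0 + Y 5 = 0 + 5 Y = 5 Y$)
$d^{3}{\left(-3,1 - 4 \right)} = \left(5 \left(-3\right)\right)^{3} = \left(-15\right)^{3} = -3375$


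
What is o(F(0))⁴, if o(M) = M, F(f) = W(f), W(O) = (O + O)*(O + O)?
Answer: 0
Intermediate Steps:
W(O) = 4*O² (W(O) = (2*O)*(2*O) = 4*O²)
F(f) = 4*f²
o(F(0))⁴ = (4*0²)⁴ = (4*0)⁴ = 0⁴ = 0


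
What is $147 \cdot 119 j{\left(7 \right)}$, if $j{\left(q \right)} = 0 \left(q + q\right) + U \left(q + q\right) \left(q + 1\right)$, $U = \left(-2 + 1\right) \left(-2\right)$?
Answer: $3918432$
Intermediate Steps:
$U = 2$ ($U = \left(-1\right) \left(-2\right) = 2$)
$j{\left(q \right)} = 4 q \left(1 + q\right)$ ($j{\left(q \right)} = 0 \left(q + q\right) + 2 \left(q + q\right) \left(q + 1\right) = 0 \cdot 2 q + 2 \cdot 2 q \left(1 + q\right) = 0 + 2 \cdot 2 q \left(1 + q\right) = 0 + 4 q \left(1 + q\right) = 4 q \left(1 + q\right)$)
$147 \cdot 119 j{\left(7 \right)} = 147 \cdot 119 \cdot 4 \cdot 7 \left(1 + 7\right) = 17493 \cdot 4 \cdot 7 \cdot 8 = 17493 \cdot 224 = 3918432$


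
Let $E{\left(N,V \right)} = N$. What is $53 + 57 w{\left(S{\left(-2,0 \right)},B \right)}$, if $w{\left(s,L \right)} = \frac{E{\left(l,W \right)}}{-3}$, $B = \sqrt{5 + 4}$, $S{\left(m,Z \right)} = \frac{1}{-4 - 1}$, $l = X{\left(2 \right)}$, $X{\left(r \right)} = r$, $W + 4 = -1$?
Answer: $15$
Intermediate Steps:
$W = -5$ ($W = -4 - 1 = -5$)
$l = 2$
$S{\left(m,Z \right)} = - \frac{1}{5}$ ($S{\left(m,Z \right)} = \frac{1}{-5} = - \frac{1}{5}$)
$B = 3$ ($B = \sqrt{9} = 3$)
$w{\left(s,L \right)} = - \frac{2}{3}$ ($w{\left(s,L \right)} = \frac{2}{-3} = 2 \left(- \frac{1}{3}\right) = - \frac{2}{3}$)
$53 + 57 w{\left(S{\left(-2,0 \right)},B \right)} = 53 + 57 \left(- \frac{2}{3}\right) = 53 - 38 = 15$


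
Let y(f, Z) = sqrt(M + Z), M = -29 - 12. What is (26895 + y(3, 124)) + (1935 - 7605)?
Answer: 21225 + sqrt(83) ≈ 21234.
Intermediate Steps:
M = -41
y(f, Z) = sqrt(-41 + Z)
(26895 + y(3, 124)) + (1935 - 7605) = (26895 + sqrt(-41 + 124)) + (1935 - 7605) = (26895 + sqrt(83)) - 5670 = 21225 + sqrt(83)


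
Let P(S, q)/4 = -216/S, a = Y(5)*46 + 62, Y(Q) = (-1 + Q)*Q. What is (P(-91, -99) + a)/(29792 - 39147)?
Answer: -90226/851305 ≈ -0.10599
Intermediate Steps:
Y(Q) = Q*(-1 + Q)
a = 982 (a = (5*(-1 + 5))*46 + 62 = (5*4)*46 + 62 = 20*46 + 62 = 920 + 62 = 982)
P(S, q) = -864/S (P(S, q) = 4*(-216/S) = -864/S)
(P(-91, -99) + a)/(29792 - 39147) = (-864/(-91) + 982)/(29792 - 39147) = (-864*(-1/91) + 982)/(-9355) = (864/91 + 982)*(-1/9355) = (90226/91)*(-1/9355) = -90226/851305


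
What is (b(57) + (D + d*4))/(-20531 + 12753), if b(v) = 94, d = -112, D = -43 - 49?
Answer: 223/3889 ≈ 0.057341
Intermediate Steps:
D = -92
(b(57) + (D + d*4))/(-20531 + 12753) = (94 + (-92 - 112*4))/(-20531 + 12753) = (94 + (-92 - 448))/(-7778) = (94 - 540)*(-1/7778) = -446*(-1/7778) = 223/3889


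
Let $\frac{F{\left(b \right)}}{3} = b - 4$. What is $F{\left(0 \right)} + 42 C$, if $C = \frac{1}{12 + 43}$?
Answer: $- \frac{618}{55} \approx -11.236$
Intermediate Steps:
$F{\left(b \right)} = -12 + 3 b$ ($F{\left(b \right)} = 3 \left(b - 4\right) = 3 \left(-4 + b\right) = -12 + 3 b$)
$C = \frac{1}{55} \approx 0.018182$
$F{\left(0 \right)} + 42 C = \left(-12 + 3 \cdot 0\right) + 42 \cdot \frac{1}{55} = \left(-12 + 0\right) + \frac{42}{55} = -12 + \frac{42}{55} = - \frac{618}{55}$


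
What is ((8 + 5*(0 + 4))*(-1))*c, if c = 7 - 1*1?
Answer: -168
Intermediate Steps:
c = 6 (c = 7 - 1 = 6)
((8 + 5*(0 + 4))*(-1))*c = ((8 + 5*(0 + 4))*(-1))*6 = ((8 + 5*4)*(-1))*6 = ((8 + 20)*(-1))*6 = (28*(-1))*6 = -28*6 = -168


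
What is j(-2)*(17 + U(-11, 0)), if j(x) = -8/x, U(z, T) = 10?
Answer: 108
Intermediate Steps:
j(-2)*(17 + U(-11, 0)) = (-8/(-2))*(17 + 10) = -8*(-½)*27 = 4*27 = 108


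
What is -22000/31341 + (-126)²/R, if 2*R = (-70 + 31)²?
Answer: 106853048/5296629 ≈ 20.174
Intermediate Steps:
R = 1521/2 (R = (-70 + 31)²/2 = (½)*(-39)² = (½)*1521 = 1521/2 ≈ 760.50)
-22000/31341 + (-126)²/R = -22000/31341 + (-126)²/(1521/2) = -22000*1/31341 + 15876*(2/1521) = -22000/31341 + 3528/169 = 106853048/5296629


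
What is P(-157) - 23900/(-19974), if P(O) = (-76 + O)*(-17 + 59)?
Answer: -97720832/9987 ≈ -9784.8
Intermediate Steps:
P(O) = -3192 + 42*O (P(O) = (-76 + O)*42 = -3192 + 42*O)
P(-157) - 23900/(-19974) = (-3192 + 42*(-157)) - 23900/(-19974) = (-3192 - 6594) - 23900*(-1/19974) = -9786 + 11950/9987 = -97720832/9987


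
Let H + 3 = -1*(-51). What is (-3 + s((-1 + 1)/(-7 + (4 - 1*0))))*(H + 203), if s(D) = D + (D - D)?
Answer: -753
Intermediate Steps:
H = 48 (H = -3 - 1*(-51) = -3 + 51 = 48)
s(D) = D (s(D) = D + 0 = D)
(-3 + s((-1 + 1)/(-7 + (4 - 1*0))))*(H + 203) = (-3 + (-1 + 1)/(-7 + (4 - 1*0)))*(48 + 203) = (-3 + 0/(-7 + (4 + 0)))*251 = (-3 + 0/(-7 + 4))*251 = (-3 + 0/(-3))*251 = (-3 + 0*(-⅓))*251 = (-3 + 0)*251 = -3*251 = -753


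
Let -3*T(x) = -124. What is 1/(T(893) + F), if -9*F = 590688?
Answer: -3/196772 ≈ -1.5246e-5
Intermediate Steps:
F = -65632 (F = -⅑*590688 = -65632)
T(x) = 124/3 (T(x) = -⅓*(-124) = 124/3)
1/(T(893) + F) = 1/(124/3 - 65632) = 1/(-196772/3) = -3/196772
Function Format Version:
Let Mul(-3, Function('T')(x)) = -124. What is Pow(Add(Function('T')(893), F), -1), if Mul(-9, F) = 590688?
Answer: Rational(-3, 196772) ≈ -1.5246e-5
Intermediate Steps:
F = -65632 (F = Mul(Rational(-1, 9), 590688) = -65632)
Function('T')(x) = Rational(124, 3) (Function('T')(x) = Mul(Rational(-1, 3), -124) = Rational(124, 3))
Pow(Add(Function('T')(893), F), -1) = Pow(Add(Rational(124, 3), -65632), -1) = Pow(Rational(-196772, 3), -1) = Rational(-3, 196772)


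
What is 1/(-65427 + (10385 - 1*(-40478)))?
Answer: -1/14564 ≈ -6.8662e-5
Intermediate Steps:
1/(-65427 + (10385 - 1*(-40478))) = 1/(-65427 + (10385 + 40478)) = 1/(-65427 + 50863) = 1/(-14564) = -1/14564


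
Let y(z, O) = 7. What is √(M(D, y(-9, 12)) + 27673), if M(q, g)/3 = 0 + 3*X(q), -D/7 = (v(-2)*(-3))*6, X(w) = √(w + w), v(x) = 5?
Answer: √(27673 + 54*√35) ≈ 167.31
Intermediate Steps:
X(w) = √2*√w (X(w) = √(2*w) = √2*√w)
D = 630 (D = -7*5*(-3)*6 = -(-105)*6 = -7*(-90) = 630)
M(q, g) = 9*√2*√q (M(q, g) = 3*(0 + 3*(√2*√q)) = 3*(0 + 3*√2*√q) = 3*(3*√2*√q) = 9*√2*√q)
√(M(D, y(-9, 12)) + 27673) = √(9*√2*√630 + 27673) = √(9*√2*(3*√70) + 27673) = √(54*√35 + 27673) = √(27673 + 54*√35)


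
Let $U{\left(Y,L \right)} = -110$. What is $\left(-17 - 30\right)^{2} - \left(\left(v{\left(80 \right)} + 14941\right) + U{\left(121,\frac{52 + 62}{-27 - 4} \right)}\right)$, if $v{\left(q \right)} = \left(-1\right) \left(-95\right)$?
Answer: $-12717$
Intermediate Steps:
$v{\left(q \right)} = 95$
$\left(-17 - 30\right)^{2} - \left(\left(v{\left(80 \right)} + 14941\right) + U{\left(121,\frac{52 + 62}{-27 - 4} \right)}\right) = \left(-17 - 30\right)^{2} - \left(\left(95 + 14941\right) - 110\right) = \left(-47\right)^{2} - \left(15036 - 110\right) = 2209 - 14926 = -12717$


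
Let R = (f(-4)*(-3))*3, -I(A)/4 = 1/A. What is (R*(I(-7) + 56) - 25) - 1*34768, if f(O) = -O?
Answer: -257807/7 ≈ -36830.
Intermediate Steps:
I(A) = -4/A
R = -36 (R = (-1*(-4)*(-3))*3 = (4*(-3))*3 = -12*3 = -36)
(R*(I(-7) + 56) - 25) - 1*34768 = (-36*(-4/(-7) + 56) - 25) - 1*34768 = (-36*(-4*(-⅐) + 56) - 25) - 34768 = (-36*(4/7 + 56) - 25) - 34768 = (-36*396/7 - 25) - 34768 = (-14256/7 - 25) - 34768 = -14431/7 - 34768 = -257807/7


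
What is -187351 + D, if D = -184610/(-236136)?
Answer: -22120065563/118068 ≈ -1.8735e+5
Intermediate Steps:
D = 92305/118068 (D = -184610*(-1/236136) = 92305/118068 ≈ 0.78180)
-187351 + D = -187351 + 92305/118068 = -22120065563/118068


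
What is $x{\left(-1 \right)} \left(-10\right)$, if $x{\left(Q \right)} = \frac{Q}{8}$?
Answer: $\frac{5}{4} \approx 1.25$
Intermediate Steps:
$x{\left(Q \right)} = \frac{Q}{8}$ ($x{\left(Q \right)} = Q \frac{1}{8} = \frac{Q}{8}$)
$x{\left(-1 \right)} \left(-10\right) = \frac{1}{8} \left(-1\right) \left(-10\right) = \left(- \frac{1}{8}\right) \left(-10\right) = \frac{5}{4}$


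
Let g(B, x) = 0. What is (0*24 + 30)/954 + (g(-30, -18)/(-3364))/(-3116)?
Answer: 5/159 ≈ 0.031447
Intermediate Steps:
(0*24 + 30)/954 + (g(-30, -18)/(-3364))/(-3116) = (0*24 + 30)/954 + (0/(-3364))/(-3116) = (0 + 30)*(1/954) + (0*(-1/3364))*(-1/3116) = 30*(1/954) + 0*(-1/3116) = 5/159 + 0 = 5/159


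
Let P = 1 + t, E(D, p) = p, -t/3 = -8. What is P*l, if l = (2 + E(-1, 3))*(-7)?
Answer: -875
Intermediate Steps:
t = 24 (t = -3*(-8) = 24)
l = -35 (l = (2 + 3)*(-7) = 5*(-7) = -35)
P = 25 (P = 1 + 24 = 25)
P*l = 25*(-35) = -875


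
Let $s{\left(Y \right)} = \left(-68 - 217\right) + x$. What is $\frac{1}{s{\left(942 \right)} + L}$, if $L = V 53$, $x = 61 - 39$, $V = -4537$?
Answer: $- \frac{1}{240724} \approx -4.1541 \cdot 10^{-6}$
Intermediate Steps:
$x = 22$ ($x = 61 - 39 = 22$)
$L = -240461$ ($L = \left(-4537\right) 53 = -240461$)
$s{\left(Y \right)} = -263$ ($s{\left(Y \right)} = \left(-68 - 217\right) + 22 = -285 + 22 = -263$)
$\frac{1}{s{\left(942 \right)} + L} = \frac{1}{-263 - 240461} = \frac{1}{-240724} = - \frac{1}{240724}$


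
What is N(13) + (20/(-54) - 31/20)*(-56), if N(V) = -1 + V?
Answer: 16138/135 ≈ 119.54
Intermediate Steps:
N(13) + (20/(-54) - 31/20)*(-56) = (-1 + 13) + (20/(-54) - 31/20)*(-56) = 12 + (20*(-1/54) - 31*1/20)*(-56) = 12 + (-10/27 - 31/20)*(-56) = 12 - 1037/540*(-56) = 12 + 14518/135 = 16138/135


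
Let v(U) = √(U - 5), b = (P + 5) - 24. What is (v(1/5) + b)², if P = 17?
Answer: 4*(5 - I*√30)²/25 ≈ -0.8 - 8.7636*I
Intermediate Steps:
b = -2 (b = (17 + 5) - 24 = 22 - 24 = -2)
v(U) = √(-5 + U)
(v(1/5) + b)² = (√(-5 + 1/5) - 2)² = (√(-5 + ⅕) - 2)² = (√(-24/5) - 2)² = (2*I*√30/5 - 2)² = (-2 + 2*I*√30/5)²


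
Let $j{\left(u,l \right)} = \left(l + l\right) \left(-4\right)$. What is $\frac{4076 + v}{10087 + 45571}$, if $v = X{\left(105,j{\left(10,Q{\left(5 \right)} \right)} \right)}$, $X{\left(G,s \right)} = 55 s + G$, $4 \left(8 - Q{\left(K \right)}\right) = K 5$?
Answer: $\frac{3411}{55658} \approx 0.061285$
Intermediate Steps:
$Q{\left(K \right)} = 8 - \frac{5 K}{4}$ ($Q{\left(K \right)} = 8 - \frac{K 5}{4} = 8 - \frac{5 K}{4}$)
$j{\left(u,l \right)} = - 8 l$ ($j{\left(u,l \right)} = 2 l \left(-4\right) = - 8 l$)
$X{\left(G,s \right)} = G + 55 s$
$v = -665$ ($v = 105 + 55 \left(- 8 \left(8 - \frac{25}{4}\right)\right) = 105 + 55 \left(\left(-8\right) \frac{7}{4}\right) = 105 + 55 \left(-14\right) = 105 - 770 = -665$)
$\frac{4076 + v}{10087 + 45571} = \frac{4076 - 665}{10087 + 45571} = \frac{3411}{55658}$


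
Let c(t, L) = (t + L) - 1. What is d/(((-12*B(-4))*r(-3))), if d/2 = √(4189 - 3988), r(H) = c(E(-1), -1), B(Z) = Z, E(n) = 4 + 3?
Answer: √201/120 ≈ 0.11815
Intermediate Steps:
E(n) = 7
c(t, L) = -1 + L + t (c(t, L) = (L + t) - 1 = -1 + L + t)
r(H) = 5 (r(H) = -1 - 1 + 7 = 5)
d = 2*√201 (d = 2*√(4189 - 3988) = 2*√201 ≈ 28.355)
d/(((-12*B(-4))*r(-3))) = (2*√201)/((-12*(-4)*5)) = (2*√201)/((48*5)) = (2*√201)/240 = (2*√201)*(1/240) = √201/120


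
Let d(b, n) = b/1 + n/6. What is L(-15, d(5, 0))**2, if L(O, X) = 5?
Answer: 25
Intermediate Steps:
d(b, n) = b + n/6 (d(b, n) = b*1 + n*(1/6) = b + n/6)
L(-15, d(5, 0))**2 = 5**2 = 25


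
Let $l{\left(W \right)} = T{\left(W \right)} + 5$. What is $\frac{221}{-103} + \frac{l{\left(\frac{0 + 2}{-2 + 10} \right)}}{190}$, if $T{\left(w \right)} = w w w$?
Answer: $- \frac{2654297}{1252480} \approx -2.1192$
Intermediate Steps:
$T{\left(w \right)} = w^{3}$ ($T{\left(w \right)} = w^{2} w = w^{3}$)
$l{\left(W \right)} = 5 + W^{3}$ ($l{\left(W \right)} = W^{3} + 5 = 5 + W^{3}$)
$\frac{221}{-103} + \frac{l{\left(\frac{0 + 2}{-2 + 10} \right)}}{190} = \frac{221}{-103} + \frac{5 + \left(\frac{0 + 2}{-2 + 10}\right)^{3}}{190} = 221 \left(- \frac{1}{103}\right) + \left(5 + \left(\frac{2}{8}\right)^{3}\right) \frac{1}{190} = - \frac{221}{103} + \left(5 + \left(2 \cdot \frac{1}{8}\right)^{3}\right) \frac{1}{190} = - \frac{221}{103} + \left(5 + \left(\frac{1}{4}\right)^{3}\right) \frac{1}{190} = - \frac{221}{103} + \left(5 + \frac{1}{64}\right) \frac{1}{190} = - \frac{221}{103} + \frac{321}{64} \cdot \frac{1}{190} = - \frac{221}{103} + \frac{321}{12160} = - \frac{2654297}{1252480}$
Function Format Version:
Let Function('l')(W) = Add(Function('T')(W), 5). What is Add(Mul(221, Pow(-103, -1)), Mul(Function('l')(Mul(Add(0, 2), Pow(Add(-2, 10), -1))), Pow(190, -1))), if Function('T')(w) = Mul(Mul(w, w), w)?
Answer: Rational(-2654297, 1252480) ≈ -2.1192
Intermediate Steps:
Function('T')(w) = Pow(w, 3) (Function('T')(w) = Mul(Pow(w, 2), w) = Pow(w, 3))
Function('l')(W) = Add(5, Pow(W, 3)) (Function('l')(W) = Add(Pow(W, 3), 5) = Add(5, Pow(W, 3)))
Add(Mul(221, Pow(-103, -1)), Mul(Function('l')(Mul(Add(0, 2), Pow(Add(-2, 10), -1))), Pow(190, -1))) = Add(Mul(221, Pow(-103, -1)), Mul(Add(5, Pow(Mul(Add(0, 2), Pow(Add(-2, 10), -1)), 3)), Pow(190, -1))) = Add(Mul(221, Rational(-1, 103)), Mul(Add(5, Pow(Mul(2, Pow(8, -1)), 3)), Rational(1, 190))) = Add(Rational(-221, 103), Mul(Add(5, Pow(Mul(2, Rational(1, 8)), 3)), Rational(1, 190))) = Add(Rational(-221, 103), Mul(Add(5, Pow(Rational(1, 4), 3)), Rational(1, 190))) = Add(Rational(-221, 103), Mul(Add(5, Rational(1, 64)), Rational(1, 190))) = Add(Rational(-221, 103), Mul(Rational(321, 64), Rational(1, 190))) = Add(Rational(-221, 103), Rational(321, 12160)) = Rational(-2654297, 1252480)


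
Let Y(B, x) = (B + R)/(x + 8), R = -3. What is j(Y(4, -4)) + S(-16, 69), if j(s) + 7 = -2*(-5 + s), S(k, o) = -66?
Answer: -127/2 ≈ -63.500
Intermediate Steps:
Y(B, x) = (-3 + B)/(8 + x) (Y(B, x) = (B - 3)/(x + 8) = (-3 + B)/(8 + x))
j(s) = 3 - 2*s (j(s) = -7 - 2*(-5 + s) = -7 + (10 - 2*s) = 3 - 2*s)
j(Y(4, -4)) + S(-16, 69) = (3 - 2*(-3 + 4)/(8 - 4)) - 66 = (3 - 2/4) - 66 = (3 - 1/2) - 66 = 5/2 - 66 = -127/2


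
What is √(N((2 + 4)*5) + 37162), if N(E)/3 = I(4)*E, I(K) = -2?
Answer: 41*√22 ≈ 192.31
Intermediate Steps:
N(E) = -6*E (N(E) = 3*(-2*E) = -6*E)
√(N((2 + 4)*5) + 37162) = √(-6*(2 + 4)*5 + 37162) = √(-36*5 + 37162) = √(-6*30 + 37162) = √(-180 + 37162) = √36982 = 41*√22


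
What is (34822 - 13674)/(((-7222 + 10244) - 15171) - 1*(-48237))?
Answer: 5287/9022 ≈ 0.58601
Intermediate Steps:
(34822 - 13674)/(((-7222 + 10244) - 15171) - 1*(-48237)) = 21148/((3022 - 15171) + 48237) = 21148/(-12149 + 48237) = 21148/36088 = 21148*(1/36088) = 5287/9022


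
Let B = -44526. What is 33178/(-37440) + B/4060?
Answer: -45043903/3800160 ≈ -11.853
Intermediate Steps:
33178/(-37440) + B/4060 = 33178/(-37440) - 44526/4060 = 33178*(-1/37440) - 44526*1/4060 = -16589/18720 - 22263/2030 = -45043903/3800160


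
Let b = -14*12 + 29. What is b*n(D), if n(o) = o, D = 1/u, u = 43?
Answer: -139/43 ≈ -3.2326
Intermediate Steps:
D = 1/43 ≈ 0.023256
b = -139 (b = -168 + 29 = -139)
b*n(D) = -139*1/43 = -139/43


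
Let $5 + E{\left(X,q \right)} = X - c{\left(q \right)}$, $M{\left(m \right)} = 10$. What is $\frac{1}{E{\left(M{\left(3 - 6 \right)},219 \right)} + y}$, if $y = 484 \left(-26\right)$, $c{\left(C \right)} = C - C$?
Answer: $- \frac{1}{12579} \approx -7.9498 \cdot 10^{-5}$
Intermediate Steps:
$c{\left(C \right)} = 0$
$E{\left(X,q \right)} = -5 + X$ ($E{\left(X,q \right)} = -5 + \left(X - 0\right) = -5 + \left(X + 0\right) = -5 + X$)
$y = -12584$
$\frac{1}{E{\left(M{\left(3 - 6 \right)},219 \right)} + y} = \frac{1}{\left(-5 + 10\right) - 12584} = \frac{1}{5 - 12584} = \frac{1}{-12579} = - \frac{1}{12579}$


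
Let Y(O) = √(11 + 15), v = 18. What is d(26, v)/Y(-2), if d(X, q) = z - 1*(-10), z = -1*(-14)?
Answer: 12*√26/13 ≈ 4.7068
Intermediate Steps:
z = 14
d(X, q) = 24 (d(X, q) = 14 - 1*(-10) = 14 + 10 = 24)
Y(O) = √26
d(26, v)/Y(-2) = 24/(√26) = 24*(√26/26) = 12*√26/13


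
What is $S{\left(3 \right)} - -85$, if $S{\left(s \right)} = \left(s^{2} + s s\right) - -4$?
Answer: $107$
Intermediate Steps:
$S{\left(s \right)} = 4 + 2 s^{2}$ ($S{\left(s \right)} = \left(s^{2} + s^{2}\right) + 4 = 2 s^{2} + 4 = 4 + 2 s^{2}$)
$S{\left(3 \right)} - -85 = \left(4 + 2 \cdot 3^{2}\right) - -85 = \left(4 + 2 \cdot 9\right) + 85 = \left(4 + 18\right) + 85 = 22 + 85 = 107$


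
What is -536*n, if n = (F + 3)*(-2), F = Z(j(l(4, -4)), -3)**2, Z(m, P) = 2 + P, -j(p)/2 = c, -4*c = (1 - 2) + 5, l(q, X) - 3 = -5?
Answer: 4288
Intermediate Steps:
l(q, X) = -2 (l(q, X) = 3 - 5 = -2)
c = -1 (c = -((1 - 2) + 5)/4 = -(-1 + 5)/4 = -1/4*4 = -1)
j(p) = 2 (j(p) = -2*(-1) = 2)
F = 1 (F = (2 - 3)**2 = (-1)**2 = 1)
n = -8 (n = (1 + 3)*(-2) = 4*(-2) = -8)
-536*n = -536*(-8) = 4288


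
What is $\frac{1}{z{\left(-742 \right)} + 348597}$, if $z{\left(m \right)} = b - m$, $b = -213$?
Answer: $\frac{1}{349126} \approx 2.8643 \cdot 10^{-6}$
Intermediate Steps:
$z{\left(m \right)} = -213 - m$
$\frac{1}{z{\left(-742 \right)} + 348597} = \frac{1}{\left(-213 - -742\right) + 348597} = \frac{1}{\left(-213 + 742\right) + 348597} = \frac{1}{529 + 348597} = \frac{1}{349126}$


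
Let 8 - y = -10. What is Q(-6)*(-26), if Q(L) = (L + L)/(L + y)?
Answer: 26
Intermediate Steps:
y = 18 (y = 8 - 1*(-10) = 8 + 10 = 18)
Q(L) = 2*L/(18 + L) (Q(L) = (L + L)/(L + 18) = (2*L)/(18 + L) = 2*L/(18 + L))
Q(-6)*(-26) = (2*(-6)/(18 - 6))*(-26) = (2*(-6)/12)*(-26) = (2*(-6)*(1/12))*(-26) = -1*(-26) = 26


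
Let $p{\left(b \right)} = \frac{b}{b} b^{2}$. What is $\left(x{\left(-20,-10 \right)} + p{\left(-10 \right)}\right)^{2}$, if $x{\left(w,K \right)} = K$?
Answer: $8100$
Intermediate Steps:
$p{\left(b \right)} = b^{2}$ ($p{\left(b \right)} = 1 b^{2} = b^{2}$)
$\left(x{\left(-20,-10 \right)} + p{\left(-10 \right)}\right)^{2} = \left(-10 + \left(-10\right)^{2}\right)^{2} = \left(-10 + 100\right)^{2} = 90^{2} = 8100$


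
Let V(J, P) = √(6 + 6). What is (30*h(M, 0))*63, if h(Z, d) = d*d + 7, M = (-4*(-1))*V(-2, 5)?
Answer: 13230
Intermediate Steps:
V(J, P) = 2*√3 (V(J, P) = √12 = 2*√3)
M = 8*√3 (M = (-4*(-1))*(2*√3) = 4*(2*√3) = 8*√3 ≈ 13.856)
h(Z, d) = 7 + d² (h(Z, d) = d² + 7 = 7 + d²)
(30*h(M, 0))*63 = (30*(7 + 0²))*63 = (30*(7 + 0))*63 = (30*7)*63 = 210*63 = 13230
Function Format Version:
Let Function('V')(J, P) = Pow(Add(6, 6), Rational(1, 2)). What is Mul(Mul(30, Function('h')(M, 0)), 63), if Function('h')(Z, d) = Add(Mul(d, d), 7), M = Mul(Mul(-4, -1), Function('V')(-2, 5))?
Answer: 13230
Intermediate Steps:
Function('V')(J, P) = Mul(2, Pow(3, Rational(1, 2))) (Function('V')(J, P) = Pow(12, Rational(1, 2)) = Mul(2, Pow(3, Rational(1, 2))))
M = Mul(8, Pow(3, Rational(1, 2))) (M = Mul(Mul(-4, -1), Mul(2, Pow(3, Rational(1, 2)))) = Mul(4, Mul(2, Pow(3, Rational(1, 2)))) = Mul(8, Pow(3, Rational(1, 2))) ≈ 13.856)
Function('h')(Z, d) = Add(7, Pow(d, 2)) (Function('h')(Z, d) = Add(Pow(d, 2), 7) = Add(7, Pow(d, 2)))
Mul(Mul(30, Function('h')(M, 0)), 63) = Mul(Mul(30, Add(7, Pow(0, 2))), 63) = Mul(Mul(30, Add(7, 0)), 63) = Mul(Mul(30, 7), 63) = Mul(210, 63) = 13230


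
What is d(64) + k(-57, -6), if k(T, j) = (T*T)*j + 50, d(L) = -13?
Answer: -19457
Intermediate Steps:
k(T, j) = 50 + j*T² (k(T, j) = T²*j + 50 = j*T² + 50 = 50 + j*T²)
d(64) + k(-57, -6) = -13 + (50 - 6*(-57)²) = -13 + (50 - 6*3249) = -13 + (50 - 19494) = -13 - 19444 = -19457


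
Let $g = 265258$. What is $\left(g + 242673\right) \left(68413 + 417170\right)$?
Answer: $246642658773$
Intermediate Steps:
$\left(g + 242673\right) \left(68413 + 417170\right) = \left(265258 + 242673\right) \left(68413 + 417170\right) = 507931 \cdot 485583 = 246642658773$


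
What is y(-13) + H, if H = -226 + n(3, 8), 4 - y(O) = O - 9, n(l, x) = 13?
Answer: -187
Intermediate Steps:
y(O) = 13 - O (y(O) = 4 - (O - 9) = 4 - (-9 + O) = 4 + (9 - O) = 13 - O)
H = -213 (H = -226 + 13 = -213)
y(-13) + H = (13 - 1*(-13)) - 213 = (13 + 13) - 213 = 26 - 213 = -187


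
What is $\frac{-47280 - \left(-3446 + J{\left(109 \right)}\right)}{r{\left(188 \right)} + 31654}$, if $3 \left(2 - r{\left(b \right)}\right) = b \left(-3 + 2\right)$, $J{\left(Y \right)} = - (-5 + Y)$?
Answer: $- \frac{65595}{47578} \approx -1.3787$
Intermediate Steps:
$J{\left(Y \right)} = 5 - Y$
$r{\left(b \right)} = 2 + \frac{b}{3}$ ($r{\left(b \right)} = 2 - \frac{b \left(-3 + 2\right)}{3} = 2 - \frac{b \left(-1\right)}{3} = 2 - \frac{\left(-1\right) b}{3} = 2 + \frac{b}{3}$)
$\frac{-47280 - \left(-3446 + J{\left(109 \right)}\right)}{r{\left(188 \right)} + 31654} = \frac{-47280 + \left(\left(6443 - \left(5 - 109\right)\right) - 2997\right)}{\left(2 + \frac{1}{3} \cdot 188\right) + 31654} = \frac{-47280 + \left(\left(6443 - \left(5 - 109\right)\right) - 2997\right)}{\left(2 + \frac{188}{3}\right) + 31654} = \frac{-47280 + \left(\left(6443 - -104\right) - 2997\right)}{\frac{194}{3} + 31654} = \frac{-47280 + \left(\left(6443 + 104\right) - 2997\right)}{\frac{95156}{3}} = \left(-47280 + \left(6547 - 2997\right)\right) \frac{3}{95156} = \left(-47280 + 3550\right) \frac{3}{95156} = \left(-43730\right) \frac{3}{95156} = - \frac{65595}{47578}$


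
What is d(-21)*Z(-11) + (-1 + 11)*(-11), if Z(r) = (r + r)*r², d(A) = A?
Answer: 55792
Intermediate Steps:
Z(r) = 2*r³ (Z(r) = (2*r)*r² = 2*r³)
d(-21)*Z(-11) + (-1 + 11)*(-11) = -42*(-11)³ + (-1 + 11)*(-11) = -42*(-1331) + 10*(-11) = -21*(-2662) - 110 = 55902 - 110 = 55792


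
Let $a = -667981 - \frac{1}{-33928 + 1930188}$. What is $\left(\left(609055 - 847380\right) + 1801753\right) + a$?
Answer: $\frac{1698000328219}{1896260} \approx 8.9545 \cdot 10^{5}$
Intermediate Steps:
$a = - \frac{1266665651061}{1896260}$ ($a = -667981 - \frac{1}{1896260} = - \frac{1266665651061}{1896260} \approx -6.6798 \cdot 10^{5}$)
$\left(\left(609055 - 847380\right) + 1801753\right) + a = \left(\left(609055 - 847380\right) + 1801753\right) - \frac{1266665651061}{1896260} = \left(-238325 + 1801753\right) - \frac{1266665651061}{1896260} = 1563428 - \frac{1266665651061}{1896260} = \frac{1698000328219}{1896260}$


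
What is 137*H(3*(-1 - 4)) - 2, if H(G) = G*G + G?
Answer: 28768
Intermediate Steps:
H(G) = G + G² (H(G) = G² + G = G + G²)
137*H(3*(-1 - 4)) - 2 = 137*((3*(-1 - 4))*(1 + 3*(-1 - 4))) - 2 = 137*((3*(-5))*(1 + 3*(-5))) - 2 = 137*(-15*(1 - 15)) - 2 = 137*(-15*(-14)) - 2 = 137*210 - 2 = 28770 - 2 = 28768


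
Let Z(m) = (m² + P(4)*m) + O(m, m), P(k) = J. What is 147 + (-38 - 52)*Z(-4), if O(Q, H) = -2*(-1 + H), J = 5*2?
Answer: 1407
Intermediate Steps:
J = 10
O(Q, H) = 2 - 2*H
P(k) = 10
Z(m) = 2 + m² + 8*m (Z(m) = (m² + 10*m) + (2 - 2*m) = 2 + m² + 8*m)
147 + (-38 - 52)*Z(-4) = 147 + (-38 - 52)*(2 + (-4)² + 8*(-4)) = 147 - 90*(2 + 16 - 32) = 147 - 90*(-14) = 147 + 1260 = 1407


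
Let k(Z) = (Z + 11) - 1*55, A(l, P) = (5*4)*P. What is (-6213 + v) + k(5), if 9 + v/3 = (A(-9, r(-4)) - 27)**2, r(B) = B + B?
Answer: 98628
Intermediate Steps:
r(B) = 2*B
A(l, P) = 20*P
k(Z) = -44 + Z (k(Z) = (11 + Z) - 55 = -44 + Z)
v = 104880 (v = -27 + 3*(20*(2*(-4)) - 27)**2 = -27 + 3*(20*(-8) - 27)**2 = -27 + 3*(-160 - 27)**2 = -27 + 3*(-187)**2 = -27 + 3*34969 = -27 + 104907 = 104880)
(-6213 + v) + k(5) = (-6213 + 104880) + (-44 + 5) = 98667 - 39 = 98628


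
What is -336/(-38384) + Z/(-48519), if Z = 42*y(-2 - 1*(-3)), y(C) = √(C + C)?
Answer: 21/2399 - 14*√2/16173 ≈ 0.0075294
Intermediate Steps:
y(C) = √2*√C (y(C) = √(2*C) = √2*√C)
Z = 42*√2 (Z = 42*(√2*√(-2 - 1*(-3))) = 42*(√2*√(-2 + 3)) = 42*(√2*√1) = 42*(√2*1) = 42*√2 ≈ 59.397)
-336/(-38384) + Z/(-48519) = -336/(-38384) + (42*√2)/(-48519) = -336*(-1/38384) + (42*√2)*(-1/48519) = 21/2399 - 14*√2/16173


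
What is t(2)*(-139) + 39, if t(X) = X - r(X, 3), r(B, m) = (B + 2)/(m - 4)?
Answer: -795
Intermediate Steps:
r(B, m) = (2 + B)/(-4 + m)
t(X) = 2 + 2*X (t(X) = X - (2 + X)/(-4 + 3) = X - (2 + X)/(-1) = X - (-1)*(2 + X) = X - (-2 - X) = X + (2 + X) = 2 + 2*X)
t(2)*(-139) + 39 = (2 + 2*2)*(-139) + 39 = (2 + 4)*(-139) + 39 = 6*(-139) + 39 = -834 + 39 = -795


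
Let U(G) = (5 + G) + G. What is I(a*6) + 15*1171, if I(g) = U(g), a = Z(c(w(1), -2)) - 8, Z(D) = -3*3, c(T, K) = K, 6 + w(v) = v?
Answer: 17366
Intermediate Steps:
w(v) = -6 + v
Z(D) = -9
U(G) = 5 + 2*G
a = -17 (a = -9 - 8 = -17)
I(g) = 5 + 2*g
I(a*6) + 15*1171 = (5 + 2*(-17*6)) + 15*1171 = (5 + 2*(-102)) + 17565 = (5 - 204) + 17565 = -199 + 17565 = 17366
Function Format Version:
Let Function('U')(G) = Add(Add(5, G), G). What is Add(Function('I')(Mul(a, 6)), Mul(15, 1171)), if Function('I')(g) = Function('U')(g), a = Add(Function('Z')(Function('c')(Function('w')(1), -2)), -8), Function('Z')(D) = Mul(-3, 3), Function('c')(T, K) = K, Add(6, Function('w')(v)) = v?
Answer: 17366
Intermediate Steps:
Function('w')(v) = Add(-6, v)
Function('Z')(D) = -9
Function('U')(G) = Add(5, Mul(2, G))
a = -17 (a = Add(-9, -8) = -17)
Function('I')(g) = Add(5, Mul(2, g))
Add(Function('I')(Mul(a, 6)), Mul(15, 1171)) = Add(Add(5, Mul(2, Mul(-17, 6))), Mul(15, 1171)) = Add(Add(5, Mul(2, -102)), 17565) = Add(Add(5, -204), 17565) = Add(-199, 17565) = 17366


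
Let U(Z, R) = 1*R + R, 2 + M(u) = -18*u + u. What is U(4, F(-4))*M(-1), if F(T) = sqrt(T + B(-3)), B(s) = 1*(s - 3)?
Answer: 30*I*sqrt(10) ≈ 94.868*I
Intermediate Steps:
B(s) = -3 + s (B(s) = 1*(-3 + s) = -3 + s)
M(u) = -2 - 17*u (M(u) = -2 + (-18*u + u) = -2 - 17*u)
F(T) = sqrt(-6 + T) (F(T) = sqrt(T + (-3 - 3)) = sqrt(T - 6) = sqrt(-6 + T))
U(Z, R) = 2*R (U(Z, R) = R + R = 2*R)
U(4, F(-4))*M(-1) = (2*sqrt(-6 - 4))*(-2 - 17*(-1)) = (2*sqrt(-10))*(-2 + 17) = (2*(I*sqrt(10)))*15 = (2*I*sqrt(10))*15 = 30*I*sqrt(10)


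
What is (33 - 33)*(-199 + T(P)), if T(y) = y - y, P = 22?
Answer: 0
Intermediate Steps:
T(y) = 0
(33 - 33)*(-199 + T(P)) = (33 - 33)*(-199 + 0) = 0*(-199) = 0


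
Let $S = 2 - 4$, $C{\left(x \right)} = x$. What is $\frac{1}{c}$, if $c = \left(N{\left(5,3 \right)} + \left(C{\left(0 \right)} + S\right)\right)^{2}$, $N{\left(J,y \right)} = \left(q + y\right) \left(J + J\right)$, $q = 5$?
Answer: $\frac{1}{6084} \approx 0.00016437$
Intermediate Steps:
$N{\left(J,y \right)} = 2 J \left(5 + y\right)$ ($N{\left(J,y \right)} = \left(5 + y\right) \left(J + J\right) = \left(5 + y\right) 2 J = 2 J \left(5 + y\right)$)
$S = -2$
$c = 6084$ ($c = \left(2 \cdot 5 \left(5 + 3\right) + \left(0 - 2\right)\right)^{2} = \left(2 \cdot 5 \cdot 8 - 2\right)^{2} = \left(80 - 2\right)^{2} = 78^{2} = 6084$)
$\frac{1}{c} = \frac{1}{6084}$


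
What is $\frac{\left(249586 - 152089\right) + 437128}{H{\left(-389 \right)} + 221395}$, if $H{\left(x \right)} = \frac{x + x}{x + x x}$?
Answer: $\frac{103717250}{42950629} \approx 2.4148$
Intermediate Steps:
$H{\left(x \right)} = \frac{2 x}{x + x^{2}}$
$\frac{\left(249586 - 152089\right) + 437128}{H{\left(-389 \right)} + 221395} = \frac{\left(249586 - 152089\right) + 437128}{\frac{2}{1 - 389} + 221395} = \frac{97497 + 437128}{\frac{2}{-388} + 221395} = \frac{534625}{2 \left(- \frac{1}{388}\right) + 221395} = \frac{534625}{- \frac{1}{194} + 221395} = \frac{534625}{\frac{42950629}{194}} = 534625 \cdot \frac{194}{42950629} = \frac{103717250}{42950629}$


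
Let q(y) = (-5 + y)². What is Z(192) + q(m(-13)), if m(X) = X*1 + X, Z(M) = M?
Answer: 1153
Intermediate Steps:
m(X) = 2*X (m(X) = X + X = 2*X)
Z(192) + q(m(-13)) = 192 + (-5 + 2*(-13))² = 192 + (-5 - 26)² = 192 + (-31)² = 192 + 961 = 1153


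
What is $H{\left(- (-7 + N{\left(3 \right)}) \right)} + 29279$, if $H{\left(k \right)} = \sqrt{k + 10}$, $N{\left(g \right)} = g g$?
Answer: $29279 + 2 \sqrt{2} \approx 29282.0$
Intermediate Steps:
$N{\left(g \right)} = g^{2}$
$H{\left(k \right)} = \sqrt{10 + k}$
$H{\left(- (-7 + N{\left(3 \right)}) \right)} + 29279 = \sqrt{10 - \left(-7 + 3^{2}\right)} + 29279 = \sqrt{10 - \left(-7 + 9\right)} + 29279 = \sqrt{10 - 2} + 29279 = \sqrt{8} + 29279 = 2 \sqrt{2} + 29279 = 29279 + 2 \sqrt{2}$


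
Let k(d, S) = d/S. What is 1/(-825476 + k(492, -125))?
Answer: -125/103184992 ≈ -1.2114e-6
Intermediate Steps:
1/(-825476 + k(492, -125)) = 1/(-825476 + 492/(-125)) = 1/(-825476 + 492*(-1/125)) = 1/(-825476 - 492/125) = 1/(-103184992/125) = -125/103184992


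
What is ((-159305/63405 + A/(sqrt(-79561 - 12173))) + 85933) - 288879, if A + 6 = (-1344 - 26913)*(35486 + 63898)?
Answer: -2573590087/12681 + 468048949*I*sqrt(91734)/15289 ≈ -2.0295e+5 + 9.2721e+6*I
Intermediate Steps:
A = -2808293694 (A = -6 + (-1344 - 26913)*(35486 + 63898) = -6 - 28257*99384 = -6 - 2808293688 = -2808293694)
((-159305/63405 + A/(sqrt(-79561 - 12173))) + 85933) - 288879 = ((-159305/63405 - 2808293694/sqrt(-79561 - 12173)) + 85933) - 288879 = ((-159305*1/63405 - 2808293694*(-I*sqrt(91734)/91734)) + 85933) - 288879 = ((-31861/12681 - 2808293694*(-I*sqrt(91734)/91734)) + 85933) - 288879 = ((-31861/12681 - (-468048949)*I*sqrt(91734)/15289) + 85933) - 288879 = ((-31861/12681 + 468048949*I*sqrt(91734)/15289) + 85933) - 288879 = (1089684512/12681 + 468048949*I*sqrt(91734)/15289) - 288879 = -2573590087/12681 + 468048949*I*sqrt(91734)/15289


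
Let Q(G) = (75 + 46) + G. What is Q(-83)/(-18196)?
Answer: -19/9098 ≈ -0.0020884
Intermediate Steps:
Q(G) = 121 + G
Q(-83)/(-18196) = (121 - 83)/(-18196) = 38*(-1/18196) = -19/9098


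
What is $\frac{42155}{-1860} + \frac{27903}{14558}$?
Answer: $- \frac{56179291}{2707788} \approx -20.747$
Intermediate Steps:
$\frac{42155}{-1860} + \frac{27903}{14558} = 42155 \left(- \frac{1}{1860}\right) + 27903 \cdot \frac{1}{14558} = - \frac{8431}{372} + \frac{27903}{14558} = - \frac{56179291}{2707788}$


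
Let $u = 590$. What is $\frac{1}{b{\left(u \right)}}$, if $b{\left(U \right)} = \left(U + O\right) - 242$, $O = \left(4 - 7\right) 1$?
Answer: $\frac{1}{345} \approx 0.0028986$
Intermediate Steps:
$O = -3$ ($O = \left(-3\right) 1 = -3$)
$b{\left(U \right)} = -245 + U$ ($b{\left(U \right)} = \left(U - 3\right) - 242 = \left(-3 + U\right) - 242 = -245 + U$)
$\frac{1}{b{\left(u \right)}} = \frac{1}{-245 + 590} = \frac{1}{345}$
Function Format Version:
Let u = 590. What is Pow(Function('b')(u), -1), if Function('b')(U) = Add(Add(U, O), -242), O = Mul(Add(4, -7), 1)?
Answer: Rational(1, 345) ≈ 0.0028986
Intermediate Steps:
O = -3 (O = Mul(-3, 1) = -3)
Function('b')(U) = Add(-245, U) (Function('b')(U) = Add(Add(U, -3), -242) = Add(Add(-3, U), -242) = Add(-245, U))
Pow(Function('b')(u), -1) = Pow(Add(-245, 590), -1) = Pow(345, -1) = Rational(1, 345)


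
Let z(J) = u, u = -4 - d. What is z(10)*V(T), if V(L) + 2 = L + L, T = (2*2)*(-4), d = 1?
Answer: 170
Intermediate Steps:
T = -16 (T = 4*(-4) = -16)
V(L) = -2 + 2*L (V(L) = -2 + (L + L) = -2 + 2*L)
u = -5 (u = -4 - 1*1 = -4 - 1 = -5)
z(J) = -5
z(10)*V(T) = -5*(-2 + 2*(-16)) = -5*(-2 - 32) = -5*(-34) = 170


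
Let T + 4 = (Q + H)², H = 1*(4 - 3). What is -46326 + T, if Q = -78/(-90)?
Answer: -10423466/225 ≈ -46327.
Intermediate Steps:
Q = 13/15 (Q = -78*(-1/90) = 13/15 ≈ 0.86667)
H = 1 (H = 1*1 = 1)
T = -116/225 (T = -4 + (13/15 + 1)² = -4 + (28/15)² = -4 + 784/225 = -116/225 ≈ -0.51556)
-46326 + T = -46326 - 116/225 = -10423466/225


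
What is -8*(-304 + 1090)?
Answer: -6288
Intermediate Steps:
-8*(-304 + 1090) = -8*786 = -6288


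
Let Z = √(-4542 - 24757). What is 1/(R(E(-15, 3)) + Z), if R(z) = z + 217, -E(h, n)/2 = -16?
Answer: 3/1100 - I*√29299/91300 ≈ 0.0027273 - 0.0018748*I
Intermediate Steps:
E(h, n) = 32 (E(h, n) = -2*(-16) = 32)
R(z) = 217 + z
Z = I*√29299 (Z = √(-29299) = I*√29299 ≈ 171.17*I)
1/(R(E(-15, 3)) + Z) = 1/((217 + 32) + I*√29299) = 1/(249 + I*√29299)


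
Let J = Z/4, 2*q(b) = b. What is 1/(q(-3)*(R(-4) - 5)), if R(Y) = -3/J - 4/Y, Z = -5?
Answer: 5/12 ≈ 0.41667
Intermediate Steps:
q(b) = b/2
J = -5/4 ≈ -1.2500
R(Y) = 12/5 - 4/Y (R(Y) = -3/(-5/4) - 4/Y = -3*(-4/5) - 4/Y = 12/5 - 4/Y)
1/(q(-3)*(R(-4) - 5)) = 1/(((1/2)*(-3))*((12/5 - 4/(-4)) - 5)) = 1/(-3*((12/5 - 4*(-1/4)) - 5)/2) = 1/(-3*((12/5 + 1) - 5)/2) = 1/(-3*(17/5 - 5)/2) = 1/(-3/2*(-8/5)) = 1/(12/5) = 5/12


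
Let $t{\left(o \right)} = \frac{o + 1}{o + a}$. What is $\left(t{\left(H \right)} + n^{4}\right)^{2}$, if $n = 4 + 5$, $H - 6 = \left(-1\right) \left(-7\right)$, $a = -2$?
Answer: $\frac{5210674225}{121} \approx 4.3063 \cdot 10^{7}$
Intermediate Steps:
$H = 13$ ($H = 6 - -7 = 6 + 7 = 13$)
$t{\left(o \right)} = \frac{1 + o}{-2 + o}$ ($t{\left(o \right)} = \frac{o + 1}{o - 2} = \frac{1 + o}{-2 + o}$)
$n = 9$
$\left(t{\left(H \right)} + n^{4}\right)^{2} = \left(\frac{1 + 13}{-2 + 13} + 9^{4}\right)^{2} = \left(\frac{1}{11} \cdot 14 + 6561\right)^{2} = \left(\frac{14}{11} + 6561\right)^{2} = \left(\frac{72185}{11}\right)^{2} = \frac{5210674225}{121}$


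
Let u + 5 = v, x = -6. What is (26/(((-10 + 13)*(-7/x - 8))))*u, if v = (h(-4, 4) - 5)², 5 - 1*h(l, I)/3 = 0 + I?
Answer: 52/41 ≈ 1.2683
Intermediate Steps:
h(l, I) = 15 - 3*I (h(l, I) = 15 - 3*(0 + I) = 15 - 3*I)
v = 4 (v = ((15 - 3*4) - 5)² = ((15 - 12) - 5)² = (3 - 5)² = (-2)² = 4)
u = -1 (u = -5 + 4 = -1)
(26/(((-10 + 13)*(-7/x - 8))))*u = (26/(((-10 + 13)*(-7/(-6) - 8))))*(-1) = (26/((3*(-7*(-⅙) - 8))))*(-1) = (26/((3*(7/6 - 8))))*(-1) = (26/((3*(-41/6))))*(-1) = (26/(-41/2))*(-1) = (26*(-2/41))*(-1) = -52/41*(-1) = 52/41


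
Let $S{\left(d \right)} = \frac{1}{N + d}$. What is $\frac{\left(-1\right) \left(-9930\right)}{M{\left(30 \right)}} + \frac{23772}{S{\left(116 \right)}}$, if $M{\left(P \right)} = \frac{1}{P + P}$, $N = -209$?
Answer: $-1614996$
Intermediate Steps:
$S{\left(d \right)} = \frac{1}{-209 + d}$
$M{\left(P \right)} = \frac{1}{2 P}$
$\frac{\left(-1\right) \left(-9930\right)}{M{\left(30 \right)}} + \frac{23772}{S{\left(116 \right)}} = \frac{\left(-1\right) \left(-9930\right)}{\frac{1}{2} \cdot \frac{1}{30}} + \frac{23772}{\frac{1}{-209 + 116}} = \frac{9930}{\frac{1}{2} \cdot \frac{1}{30}} + \frac{23772}{\frac{1}{-93}} = 9930 \frac{1}{\frac{1}{60}} + \frac{23772}{- \frac{1}{93}} = 9930 \cdot 60 + 23772 \left(-93\right) = 595800 - 2210796 = -1614996$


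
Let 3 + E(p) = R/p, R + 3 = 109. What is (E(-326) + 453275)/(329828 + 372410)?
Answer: 73883283/114464794 ≈ 0.64547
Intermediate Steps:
R = 106 (R = -3 + 109 = 106)
E(p) = -3 + 106/p
(E(-326) + 453275)/(329828 + 372410) = ((-3 + 106/(-326)) + 453275)/(329828 + 372410) = ((-3 + 106*(-1/326)) + 453275)/702238 = ((-3 - 53/163) + 453275)*(1/702238) = (-542/163 + 453275)*(1/702238) = (73883283/163)*(1/702238) = 73883283/114464794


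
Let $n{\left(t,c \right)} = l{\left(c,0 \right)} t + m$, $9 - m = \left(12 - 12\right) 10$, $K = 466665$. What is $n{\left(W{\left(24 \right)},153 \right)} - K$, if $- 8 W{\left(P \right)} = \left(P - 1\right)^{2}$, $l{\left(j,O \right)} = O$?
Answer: $-466656$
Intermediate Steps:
$W{\left(P \right)} = - \frac{\left(-1 + P\right)^{2}}{8}$ ($W{\left(P \right)} = - \frac{\left(P - 1\right)^{2}}{8} = - \frac{\left(-1 + P\right)^{2}}{8}$)
$m = 9$ ($m = 9 - \left(12 - 12\right) 10 = 9 - 0 \cdot 10 = 9 - 0 = 9 + 0 = 9$)
$n{\left(t,c \right)} = 9$ ($n{\left(t,c \right)} = 0 t + 9 = 0 + 9 = 9$)
$n{\left(W{\left(24 \right)},153 \right)} - K = 9 - 466665 = -466656$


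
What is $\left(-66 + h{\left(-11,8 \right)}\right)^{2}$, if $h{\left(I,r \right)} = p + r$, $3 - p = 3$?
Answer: $3364$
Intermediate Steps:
$p = 0$ ($p = 3 - 3 = 0$)
$h{\left(I,r \right)} = r$ ($h{\left(I,r \right)} = 0 + r = r$)
$\left(-66 + h{\left(-11,8 \right)}\right)^{2} = \left(-66 + 8\right)^{2} = \left(-58\right)^{2} = 3364$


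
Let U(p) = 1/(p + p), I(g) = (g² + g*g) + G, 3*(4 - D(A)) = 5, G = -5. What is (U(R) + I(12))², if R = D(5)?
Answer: 15721225/196 ≈ 80210.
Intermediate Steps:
D(A) = 7/3 (D(A) = 4 - ⅓*5 = 4 - 5/3 = 7/3)
R = 7/3 ≈ 2.3333
I(g) = -5 + 2*g² (I(g) = (g² + g*g) - 5 = (g² + g²) - 5 = 2*g² - 5 = -5 + 2*g²)
U(p) = 1/(2*p)
(U(R) + I(12))² = (1/(2*(7/3)) + (-5 + 2*12²))² = ((½)*(3/7) + (-5 + 2*144))² = (3/14 + (-5 + 288))² = (3/14 + 283)² = (3965/14)² = 15721225/196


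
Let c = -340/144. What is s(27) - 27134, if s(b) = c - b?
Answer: -977881/36 ≈ -27163.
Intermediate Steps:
c = -85/36 (c = -340*1/144 = -85/36 ≈ -2.3611)
s(b) = -85/36 - b
s(27) - 27134 = (-85/36 - 1*27) - 27134 = (-85/36 - 27) - 27134 = -1057/36 - 27134 = -977881/36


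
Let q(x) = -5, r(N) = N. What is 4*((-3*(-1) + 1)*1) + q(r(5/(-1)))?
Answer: 11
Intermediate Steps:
4*((-3*(-1) + 1)*1) + q(r(5/(-1))) = 4*((-3*(-1) + 1)*1) - 5 = 4*((3 + 1)*1) - 5 = 4*(4*1) - 5 = 4*4 - 5 = 16 - 5 = 11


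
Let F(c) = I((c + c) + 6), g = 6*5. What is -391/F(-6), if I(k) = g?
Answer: -391/30 ≈ -13.033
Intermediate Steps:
g = 30
I(k) = 30
F(c) = 30
-391/F(-6) = -391/30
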